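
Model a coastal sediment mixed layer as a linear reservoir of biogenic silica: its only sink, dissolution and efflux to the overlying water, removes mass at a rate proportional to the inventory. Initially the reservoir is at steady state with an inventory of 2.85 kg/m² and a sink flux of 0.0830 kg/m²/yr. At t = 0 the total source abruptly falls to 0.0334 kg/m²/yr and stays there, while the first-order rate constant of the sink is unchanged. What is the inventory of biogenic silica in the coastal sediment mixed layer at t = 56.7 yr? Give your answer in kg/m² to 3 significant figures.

1.47 kg/m²

Residence time τ = M₀/F₀ = 34.34 yr. The eventual steady state is M_∞ = M₀·(F₁/F₀) = 2.85 × 0.0334/0.0830 = 1.1469 kg/m².
The anomaly ΔM(t) = M(t) − M_∞ decays as ΔM₀·e^(−t/τ) with ΔM₀ = 2.85 − 1.1469 = 1.703 kg/m².
At t = 56.7 yr, e^(−t/τ) = e^(−1.651) = 0.1918, so ΔM = 0.3267 kg/m² and M = 1.1469 + 0.3267 = 1.4735 kg/m².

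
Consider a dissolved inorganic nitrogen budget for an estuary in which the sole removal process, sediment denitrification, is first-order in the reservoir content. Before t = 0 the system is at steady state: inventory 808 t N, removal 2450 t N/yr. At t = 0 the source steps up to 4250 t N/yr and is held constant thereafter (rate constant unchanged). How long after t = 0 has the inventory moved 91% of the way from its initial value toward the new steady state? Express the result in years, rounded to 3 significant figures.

τ = M₀/F₀ = 808/2450 = 0.3298 yr.
The remaining gap fraction is e^(−t/τ); 91% covered ⇒ e^(−t/τ) = 0.0900.
t = −τ ln(0.0900) = 0.3298 × 2.408 = 0.7941 yr.

0.794 yr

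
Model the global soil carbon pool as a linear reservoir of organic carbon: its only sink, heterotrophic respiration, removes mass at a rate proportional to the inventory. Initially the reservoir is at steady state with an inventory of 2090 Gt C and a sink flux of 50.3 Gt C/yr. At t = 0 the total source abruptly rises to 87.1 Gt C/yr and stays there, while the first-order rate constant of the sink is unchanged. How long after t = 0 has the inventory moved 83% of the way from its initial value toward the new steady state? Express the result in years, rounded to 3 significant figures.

τ = M₀/F₀ = 2090/50.3 = 41.55 yr.
The remaining gap fraction is e^(−t/τ); 83% covered ⇒ e^(−t/τ) = 0.170.
t = −τ ln(0.170) = 41.55 × 1.772 = 73.63 yr.

73.6 yr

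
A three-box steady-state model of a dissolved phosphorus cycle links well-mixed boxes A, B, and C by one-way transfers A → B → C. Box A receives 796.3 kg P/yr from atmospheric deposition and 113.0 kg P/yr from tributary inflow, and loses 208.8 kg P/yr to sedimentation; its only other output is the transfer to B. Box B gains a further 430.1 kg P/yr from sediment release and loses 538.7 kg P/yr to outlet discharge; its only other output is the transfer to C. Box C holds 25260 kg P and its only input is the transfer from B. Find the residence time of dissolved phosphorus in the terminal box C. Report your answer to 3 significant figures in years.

Box A: F(A→B) = (796.3 + 113.0) − 208.8 = 700.50 kg P/yr.
Box B: F(B→C) = (700.50 + 430.1) − 538.7 = 591.90 kg P/yr.
Box C throughput = its input = 591.90 kg P/yr; τ = 25260 / 591.90 = 42.68 yr.

42.7 yr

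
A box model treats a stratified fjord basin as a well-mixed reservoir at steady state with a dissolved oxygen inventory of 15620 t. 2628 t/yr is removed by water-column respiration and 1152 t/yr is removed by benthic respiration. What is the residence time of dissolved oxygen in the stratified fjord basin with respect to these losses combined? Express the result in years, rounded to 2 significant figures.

Total removal = 2628 + 1152 = 3780.0 t/yr.
τ = M / ΣF_out = 15620 / 3780.0 = 4.132 yr.

4.1 yr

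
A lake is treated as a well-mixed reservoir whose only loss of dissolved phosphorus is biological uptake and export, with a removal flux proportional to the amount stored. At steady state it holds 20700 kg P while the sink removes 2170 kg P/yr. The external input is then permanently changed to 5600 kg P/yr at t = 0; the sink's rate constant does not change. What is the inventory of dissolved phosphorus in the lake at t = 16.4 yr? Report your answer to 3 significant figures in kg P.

τ = M₀/F₀ = 20700/2170 = 9.539 yr; rate constant k = 1/τ.
New steady state M_∞ = F₁/k = F₁·τ = 5600 × 9.539 = 53419 kg P.
M(t) = M_∞ + (M₀ − M_∞)·e^(−t/τ); t/τ = 16.4/9.539 = 1.719, so e^(−t/τ) = 0.1792.
M(t) = 53419 − 32720 × 0.1792 = 47556 kg P.

47600 kg P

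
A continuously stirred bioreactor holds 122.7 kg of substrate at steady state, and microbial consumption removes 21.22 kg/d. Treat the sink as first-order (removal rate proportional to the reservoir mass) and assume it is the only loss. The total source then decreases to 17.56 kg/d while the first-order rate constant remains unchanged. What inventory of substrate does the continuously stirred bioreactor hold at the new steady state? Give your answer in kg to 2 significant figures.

100 kg

Rate constant k = F/M = 21.22 / 122.7 = 0.1729 d⁻¹.
At the new steady state, source = k·M_new ⇒ M_new = 17.56 / 0.1729 = 101.5 kg.
(Equivalently M_new = M × F_new/F_old = 122.7 × 17.56/21.22.)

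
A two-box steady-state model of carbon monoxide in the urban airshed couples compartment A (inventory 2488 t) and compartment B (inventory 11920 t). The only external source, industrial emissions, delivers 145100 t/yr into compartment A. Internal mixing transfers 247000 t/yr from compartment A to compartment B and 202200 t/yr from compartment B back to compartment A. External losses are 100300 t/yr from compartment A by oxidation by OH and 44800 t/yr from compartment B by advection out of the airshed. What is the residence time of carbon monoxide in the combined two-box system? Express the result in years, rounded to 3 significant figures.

0.0993 yr

Treat the two boxes together as one reservoir: the mixing fluxes between them are internal recycling, so τ = ΣM / Σ(external losses).
M_total = 2488 + 11920 = 14408 t.
ΣF_external_out = 100300 + 44800 = 145100 t/yr.
τ = M_total / ΣF_ext = 14408 / 145100 = 0.09930 yr.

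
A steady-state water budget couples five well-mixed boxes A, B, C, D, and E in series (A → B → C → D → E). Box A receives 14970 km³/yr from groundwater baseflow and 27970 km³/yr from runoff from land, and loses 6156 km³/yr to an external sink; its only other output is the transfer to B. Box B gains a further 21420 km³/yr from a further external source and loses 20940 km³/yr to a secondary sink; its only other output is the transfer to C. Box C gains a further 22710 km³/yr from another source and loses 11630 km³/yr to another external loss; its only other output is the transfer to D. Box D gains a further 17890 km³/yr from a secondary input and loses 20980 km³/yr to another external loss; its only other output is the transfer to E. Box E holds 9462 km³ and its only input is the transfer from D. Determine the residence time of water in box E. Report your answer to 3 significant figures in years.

Box A: F(A→B) = (14970 + 27970) − 6156 = 36784 km³/yr.
Box B: F(B→C) = (36784 + 21420) − 20940 = 37264 km³/yr.
Box C: F(C→D) = (37264 + 22710) − 11630 = 48344 km³/yr.
Box D: F(D→E) = (48344 + 17890) − 20980 = 45254 km³/yr.
Box E throughput = its input = 45254 km³/yr; τ = 9462 / 45254 = 0.2091 yr.

0.209 yr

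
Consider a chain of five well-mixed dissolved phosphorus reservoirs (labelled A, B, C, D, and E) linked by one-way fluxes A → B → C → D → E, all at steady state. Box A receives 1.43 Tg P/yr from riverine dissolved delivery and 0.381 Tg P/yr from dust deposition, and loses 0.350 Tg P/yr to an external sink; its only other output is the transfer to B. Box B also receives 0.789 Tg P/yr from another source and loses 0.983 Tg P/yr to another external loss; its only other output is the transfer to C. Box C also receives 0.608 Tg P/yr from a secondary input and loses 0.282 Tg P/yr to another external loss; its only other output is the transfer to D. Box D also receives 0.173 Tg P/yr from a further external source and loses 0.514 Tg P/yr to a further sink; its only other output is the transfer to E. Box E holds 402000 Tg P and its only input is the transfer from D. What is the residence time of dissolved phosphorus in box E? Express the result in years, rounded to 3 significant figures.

Box A: F(A→B) = (1.43 + 0.381) − 0.350 = 1.4610 Tg P/yr.
Box B: F(B→C) = (1.4610 + 0.789) − 0.983 = 1.2670 Tg P/yr.
Box C: F(C→D) = (1.2670 + 0.608) − 0.282 = 1.5930 Tg P/yr.
Box D: F(D→E) = (1.5930 + 0.173) − 0.514 = 1.2520 Tg P/yr.
Box E throughput = its input = 1.2520 Tg P/yr; τ = 402000 / 1.2520 = 321100 yr.

321000 yr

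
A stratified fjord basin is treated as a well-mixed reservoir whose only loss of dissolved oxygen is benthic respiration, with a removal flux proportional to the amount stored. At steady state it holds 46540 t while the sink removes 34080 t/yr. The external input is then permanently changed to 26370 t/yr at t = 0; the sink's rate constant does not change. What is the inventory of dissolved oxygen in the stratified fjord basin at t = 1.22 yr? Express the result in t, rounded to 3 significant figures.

40300 t

Residence time τ = M₀/F₀ = 1.366 yr. The eventual steady state is M_∞ = M₀·(F₁/F₀) = 46540 × 26370/34080 = 36011 t.
The anomaly ΔM(t) = M(t) − M_∞ decays as ΔM₀·e^(−t/τ) with ΔM₀ = 46540 − 36011 = 10530 t.
At t = 1.22 yr, e^(−t/τ) = e^(−0.8934) = 0.4093, so ΔM = 4309 t and M = 36011 + 4309 = 40320 t.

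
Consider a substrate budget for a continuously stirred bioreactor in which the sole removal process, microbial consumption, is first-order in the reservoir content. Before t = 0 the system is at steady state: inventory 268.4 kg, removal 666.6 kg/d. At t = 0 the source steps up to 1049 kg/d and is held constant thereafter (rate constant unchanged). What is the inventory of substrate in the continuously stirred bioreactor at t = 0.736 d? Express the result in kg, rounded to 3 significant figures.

398 kg

The sink rate constant is k = F₀/M₀ = 666.6/268.4 = 2.484 d⁻¹.
Solving dM/dt = F₁ − kM with M(0) = M₀ gives M(t) = F₁/k + (M₀ − F₁/k)·e^(−kt).
F₁/k = 1049/2.484 = 422.37 kg; kt = 2.484 × 0.736 = 1.828, e^(−kt) = 0.1607.
M(0.736) = 422.37 + (268.4 − 422.37) × 0.1607 = 422.37 − 24.75 = 397.62 kg.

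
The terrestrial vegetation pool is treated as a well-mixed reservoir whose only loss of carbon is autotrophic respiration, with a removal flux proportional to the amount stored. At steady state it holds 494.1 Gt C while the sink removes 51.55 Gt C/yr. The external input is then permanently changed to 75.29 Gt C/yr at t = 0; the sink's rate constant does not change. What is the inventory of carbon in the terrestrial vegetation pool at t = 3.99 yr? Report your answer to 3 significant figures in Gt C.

572 Gt C

Residence time τ = M₀/F₀ = 9.585 yr. The eventual steady state is M_∞ = M₀·(F₁/F₀) = 494.1 × 75.29/51.55 = 721.64 Gt C.
The anomaly ΔM(t) = M(t) − M_∞ decays as ΔM₀·e^(−t/τ) with ΔM₀ = 494.1 − 721.64 = −227.5 Gt C.
At t = 3.99 yr, e^(−t/τ) = e^(−0.4163) = 0.6595, so ΔM = −150.1 Gt C and M = 721.64 − 150.1 = 571.58 Gt C.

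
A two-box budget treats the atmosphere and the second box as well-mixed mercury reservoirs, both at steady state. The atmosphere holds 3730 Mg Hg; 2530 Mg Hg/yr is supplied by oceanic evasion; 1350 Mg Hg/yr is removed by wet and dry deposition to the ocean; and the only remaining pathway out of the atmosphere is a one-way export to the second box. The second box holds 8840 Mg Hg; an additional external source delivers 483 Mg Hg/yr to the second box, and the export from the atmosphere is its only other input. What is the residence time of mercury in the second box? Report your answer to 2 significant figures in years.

Balance the atmosphere: ΣF_in = 2530.0 Mg Hg/yr.
Export to the second box = ΣF_in − (1350) = 1180.0 Mg Hg/yr.
Total input to the second box = 1180.0 + 483 = 1663.0 Mg Hg/yr; at steady state this equals its total output.
τ = M / F = 8840 / 1663.0 = 5.316 yr.

5.3 yr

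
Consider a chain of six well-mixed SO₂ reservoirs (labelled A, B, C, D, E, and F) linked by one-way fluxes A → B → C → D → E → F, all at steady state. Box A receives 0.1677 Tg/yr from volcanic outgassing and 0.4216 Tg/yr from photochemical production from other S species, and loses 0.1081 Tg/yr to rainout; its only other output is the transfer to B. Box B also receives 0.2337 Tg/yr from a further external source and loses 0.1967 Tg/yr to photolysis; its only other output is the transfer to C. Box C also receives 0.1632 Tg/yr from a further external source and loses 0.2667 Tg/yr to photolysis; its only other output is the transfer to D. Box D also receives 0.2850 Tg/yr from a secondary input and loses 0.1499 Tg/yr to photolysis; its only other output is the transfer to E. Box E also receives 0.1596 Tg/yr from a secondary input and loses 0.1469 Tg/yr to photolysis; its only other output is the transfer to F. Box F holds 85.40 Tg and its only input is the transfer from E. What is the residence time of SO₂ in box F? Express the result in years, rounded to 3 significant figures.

Box A: F(A→B) = (0.1677 + 0.4216) − 0.1081 = 0.48120 Tg/yr.
Box B: F(B→C) = (0.48120 + 0.2337) − 0.1967 = 0.51820 Tg/yr.
Box C: F(C→D) = (0.51820 + 0.1632) − 0.2667 = 0.41470 Tg/yr.
Box D: F(D→E) = (0.41470 + 0.2850) − 0.1499 = 0.54980 Tg/yr.
Box E: F(E→F) = (0.54980 + 0.1596) − 0.1469 = 0.56250 Tg/yr.
Box F throughput = its input = 0.56250 Tg/yr; τ = 85.40 / 0.56250 = 151.8 yr.

152 yr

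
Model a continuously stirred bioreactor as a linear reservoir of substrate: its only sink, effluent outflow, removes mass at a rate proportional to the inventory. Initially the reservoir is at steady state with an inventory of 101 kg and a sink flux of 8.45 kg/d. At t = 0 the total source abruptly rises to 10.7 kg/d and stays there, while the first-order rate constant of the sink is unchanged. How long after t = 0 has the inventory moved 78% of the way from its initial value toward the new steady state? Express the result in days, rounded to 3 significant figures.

τ = M₀/F₀ = 101/8.45 = 11.95 d.
The remaining gap fraction is e^(−t/τ); 78% covered ⇒ e^(−t/τ) = 0.220.
t = −τ ln(0.220) = 11.95 × 1.514 = 18.10 d.

18.1 d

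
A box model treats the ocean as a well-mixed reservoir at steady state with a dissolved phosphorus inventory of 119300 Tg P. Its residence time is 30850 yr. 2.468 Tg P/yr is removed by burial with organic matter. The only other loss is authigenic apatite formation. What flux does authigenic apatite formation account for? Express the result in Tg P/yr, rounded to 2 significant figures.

1.4 Tg P/yr

Total removal F = M/τ = 119300 / 30850 = 3.867 Tg P/yr.
Authigenic apatite formation = F − (2.468) = 3.867 − 2.468 = 1.399 Tg P/yr.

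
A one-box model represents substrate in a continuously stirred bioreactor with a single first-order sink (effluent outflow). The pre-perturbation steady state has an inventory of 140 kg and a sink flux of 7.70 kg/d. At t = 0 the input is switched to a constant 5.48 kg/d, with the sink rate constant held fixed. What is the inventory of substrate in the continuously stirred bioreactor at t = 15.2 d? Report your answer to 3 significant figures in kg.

117 kg

τ = M₀/F₀ = 140/7.70 = 18.18 d; rate constant k = 1/τ.
New steady state M_∞ = F₁/k = F₁·τ = 5.48 × 18.18 = 99.636 kg.
M(t) = M_∞ + (M₀ − M_∞)·e^(−t/τ); t/τ = 15.2/18.18 = 0.8360, so e^(−t/τ) = 0.4334.
M(t) = 99.636 + 40.36 × 0.4334 = 117.13 kg.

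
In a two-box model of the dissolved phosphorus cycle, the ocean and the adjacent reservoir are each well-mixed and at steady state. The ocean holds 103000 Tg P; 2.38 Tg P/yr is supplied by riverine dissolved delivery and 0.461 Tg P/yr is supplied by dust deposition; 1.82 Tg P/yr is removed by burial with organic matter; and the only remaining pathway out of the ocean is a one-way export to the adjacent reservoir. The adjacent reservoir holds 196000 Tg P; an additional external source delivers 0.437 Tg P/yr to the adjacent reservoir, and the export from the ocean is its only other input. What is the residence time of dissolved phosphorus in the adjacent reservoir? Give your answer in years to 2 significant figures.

130000 yr

Balance the ocean: ΣF_in = 2.38 + 0.461 = 2.8410 Tg P/yr.
Export to the adjacent reservoir = ΣF_in − (1.82) = 1.0210 Tg P/yr.
Total input to the adjacent reservoir = 1.0210 + 0.437 = 1.4580 Tg P/yr; at steady state this equals its total output.
τ = M / F = 196000 / 1.4580 = 134400 yr.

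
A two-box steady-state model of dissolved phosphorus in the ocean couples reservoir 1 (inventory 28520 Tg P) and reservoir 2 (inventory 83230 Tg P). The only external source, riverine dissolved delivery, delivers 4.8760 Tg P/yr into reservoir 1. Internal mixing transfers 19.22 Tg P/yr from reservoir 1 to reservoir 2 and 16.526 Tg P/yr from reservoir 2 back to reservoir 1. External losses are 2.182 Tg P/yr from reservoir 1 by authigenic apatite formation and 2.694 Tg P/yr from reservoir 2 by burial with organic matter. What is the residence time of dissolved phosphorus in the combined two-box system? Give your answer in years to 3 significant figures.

Residence time in the combined system uses the total inventory and the total *external* removal — internal exchanges between the two boxes cancel.
M_total = 28520 + 83230 = 111750 Tg P.
ΣF_external_out = 2.182 + 2.694 = 4.8760 Tg P/yr.
τ = M_total / ΣF_ext = 111750 / 4.8760 = 22920 yr.

22900 yr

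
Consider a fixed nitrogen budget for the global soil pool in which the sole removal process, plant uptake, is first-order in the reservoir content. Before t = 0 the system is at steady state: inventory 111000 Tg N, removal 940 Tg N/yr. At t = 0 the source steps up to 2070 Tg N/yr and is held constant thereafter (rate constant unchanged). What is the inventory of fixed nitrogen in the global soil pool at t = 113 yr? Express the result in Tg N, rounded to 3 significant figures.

193000 Tg N

τ = M₀/F₀ = 111000/940 = 118.1 yr; rate constant k = 1/τ.
New steady state M_∞ = F₁/k = F₁·τ = 2070 × 118.1 = 244440 Tg N.
M(t) = M_∞ + (M₀ − M_∞)·e^(−t/τ); t/τ = 113/118.1 = 0.9569, so e^(−t/τ) = 0.3841.
M(t) = 244440 − 133400 × 0.3841 = 193190 Tg N.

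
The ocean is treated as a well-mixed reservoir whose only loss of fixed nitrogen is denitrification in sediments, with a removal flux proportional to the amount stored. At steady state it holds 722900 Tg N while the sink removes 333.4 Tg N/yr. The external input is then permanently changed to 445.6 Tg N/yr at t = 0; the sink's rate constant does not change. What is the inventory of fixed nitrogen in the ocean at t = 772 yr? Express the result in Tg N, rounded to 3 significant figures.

796000 Tg N

Residence time τ = M₀/F₀ = 2168 yr. The eventual steady state is M_∞ = M₀·(F₁/F₀) = 722900 × 445.6/333.4 = 966180 Tg N.
The anomaly ΔM(t) = M(t) − M_∞ decays as ΔM₀·e^(−t/τ) with ΔM₀ = 722900 − 966180 = −243300 Tg N.
At t = 772 yr, e^(−t/τ) = e^(−0.3560) = 0.7004, so ΔM = −170400 Tg N and M = 966180 − 170400 = 795780 Tg N.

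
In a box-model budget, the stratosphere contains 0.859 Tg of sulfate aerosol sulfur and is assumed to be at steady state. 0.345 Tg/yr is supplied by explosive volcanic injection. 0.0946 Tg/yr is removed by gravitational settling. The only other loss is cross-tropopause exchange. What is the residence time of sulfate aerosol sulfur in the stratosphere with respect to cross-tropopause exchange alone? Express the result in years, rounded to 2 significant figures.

At steady state ΣF_in = ΣF_out.
ΣF_in = 0.34500 Tg/yr.
Cross-tropopause exchange flux = ΣF_in − (0.0946) = 0.34500 − 0.09460 = 0.2504 Tg/yr.
τ = M / F = 0.859 / 0.2504 = 3.431 yr.

3.4 yr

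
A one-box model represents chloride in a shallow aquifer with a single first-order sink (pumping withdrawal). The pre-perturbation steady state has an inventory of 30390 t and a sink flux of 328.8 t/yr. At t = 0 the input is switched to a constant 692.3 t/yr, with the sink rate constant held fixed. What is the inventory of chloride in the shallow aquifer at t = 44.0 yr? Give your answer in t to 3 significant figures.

The sink rate constant is k = F₀/M₀ = 328.8/30390 = 0.01082 yr⁻¹.
Solving dM/dt = F₁ − kM with M(0) = M₀ gives M(t) = F₁/k + (M₀ − F₁/k)·e^(−kt).
F₁/k = 692.3/0.01082 = 63987 t; kt = 0.01082 × 44.0 = 0.4761, e^(−kt) = 0.6212.
M(44.0) = 63987 + (30390 − 63987) × 0.6212 = 63987 − 20870 = 43116 t.

43100 t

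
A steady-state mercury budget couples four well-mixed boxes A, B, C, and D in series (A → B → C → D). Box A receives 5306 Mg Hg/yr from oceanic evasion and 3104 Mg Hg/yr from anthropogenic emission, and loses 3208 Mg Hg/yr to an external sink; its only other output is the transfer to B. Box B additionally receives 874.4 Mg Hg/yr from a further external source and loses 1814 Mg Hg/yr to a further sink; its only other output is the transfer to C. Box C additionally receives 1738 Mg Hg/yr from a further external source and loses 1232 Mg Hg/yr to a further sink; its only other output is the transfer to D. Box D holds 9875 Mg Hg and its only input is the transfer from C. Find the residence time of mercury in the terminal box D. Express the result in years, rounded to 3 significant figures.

Box A: F(A→B) = (5306 + 3104) − 3208 = 5202.0 Mg Hg/yr.
Box B: F(B→C) = (5202.0 + 874.4) − 1814 = 4262.4 Mg Hg/yr.
Box C: F(C→D) = (4262.4 + 1738) − 1232 = 4768.4 Mg Hg/yr.
Box D throughput = its input = 4768.4 Mg Hg/yr; τ = 9875 / 4768.4 = 2.071 yr.

2.07 yr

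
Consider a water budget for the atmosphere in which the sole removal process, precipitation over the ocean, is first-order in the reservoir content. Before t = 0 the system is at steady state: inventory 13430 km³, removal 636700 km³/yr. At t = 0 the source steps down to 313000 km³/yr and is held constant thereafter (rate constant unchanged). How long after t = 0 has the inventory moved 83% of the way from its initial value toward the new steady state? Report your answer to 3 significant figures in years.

0.0374 yr

τ = M₀/F₀ = 13430/636700 = 0.02109 yr.
The remaining gap fraction is e^(−t/τ); 83% covered ⇒ e^(−t/τ) = 0.170.
t = −τ ln(0.170) = 0.02109 × 1.772 = 0.03738 yr.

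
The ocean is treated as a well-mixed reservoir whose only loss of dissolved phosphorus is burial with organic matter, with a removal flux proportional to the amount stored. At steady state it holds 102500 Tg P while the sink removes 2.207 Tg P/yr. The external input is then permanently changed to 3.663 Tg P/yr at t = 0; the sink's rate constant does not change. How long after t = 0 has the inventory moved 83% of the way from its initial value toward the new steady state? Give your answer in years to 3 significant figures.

82300 yr

τ = M₀/F₀ = 102500/2.207 = 46440 yr.
The remaining gap fraction is e^(−t/τ); 83% covered ⇒ e^(−t/τ) = 0.170.
t = −τ ln(0.170) = 46440 × 1.772 = 82300 yr.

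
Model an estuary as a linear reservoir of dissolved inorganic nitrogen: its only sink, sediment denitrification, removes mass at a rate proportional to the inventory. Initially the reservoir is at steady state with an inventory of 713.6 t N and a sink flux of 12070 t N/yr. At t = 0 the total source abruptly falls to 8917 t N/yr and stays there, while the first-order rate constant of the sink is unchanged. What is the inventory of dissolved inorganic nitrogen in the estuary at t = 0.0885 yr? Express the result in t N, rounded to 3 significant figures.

Residence time τ = M₀/F₀ = 0.05912 yr. The eventual steady state is M_∞ = M₀·(F₁/F₀) = 713.6 × 8917/12070 = 527.19 t N.
The anomaly ΔM(t) = M(t) − M_∞ decays as ΔM₀·e^(−t/τ) with ΔM₀ = 713.6 − 527.19 = 186.4 t N.
At t = 0.0885 yr, e^(−t/τ) = e^(−1.497) = 0.2238, so ΔM = 41.72 t N and M = 527.19 + 41.72 = 568.91 t N.

569 t N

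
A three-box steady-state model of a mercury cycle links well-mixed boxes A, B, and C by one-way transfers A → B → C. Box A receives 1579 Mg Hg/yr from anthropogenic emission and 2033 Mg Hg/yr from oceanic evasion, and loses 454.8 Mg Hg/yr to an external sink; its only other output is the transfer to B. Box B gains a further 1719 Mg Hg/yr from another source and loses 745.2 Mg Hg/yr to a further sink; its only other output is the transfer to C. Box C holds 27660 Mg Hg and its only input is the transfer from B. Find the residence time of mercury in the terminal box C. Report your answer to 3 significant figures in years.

Box A: F(A→B) = (1579 + 2033) − 454.8 = 3157.2 Mg Hg/yr.
Box B: F(B→C) = (3157.2 + 1719) − 745.2 = 4131.0 Mg Hg/yr.
Box C throughput = its input = 4131.0 Mg Hg/yr; τ = 27660 / 4131.0 = 6.696 yr.

6.70 yr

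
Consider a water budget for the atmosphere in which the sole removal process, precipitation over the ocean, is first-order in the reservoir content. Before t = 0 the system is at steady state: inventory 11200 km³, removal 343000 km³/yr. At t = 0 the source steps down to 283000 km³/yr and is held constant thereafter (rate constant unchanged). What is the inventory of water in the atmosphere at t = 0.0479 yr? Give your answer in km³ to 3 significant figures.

9690 km³

Residence time τ = M₀/F₀ = 0.03265 yr. The eventual steady state is M_∞ = M₀·(F₁/F₀) = 11200 × 283000/343000 = 9240.8 km³.
The anomaly ΔM(t) = M(t) − M_∞ decays as ΔM₀·e^(−t/τ) with ΔM₀ = 11200 − 9240.8 = 1959 km³.
At t = 0.0479 yr, e^(−t/τ) = e^(−1.467) = 0.2306, so ΔM = 451.8 km³ and M = 9240.8 + 451.8 = 9692.7 km³.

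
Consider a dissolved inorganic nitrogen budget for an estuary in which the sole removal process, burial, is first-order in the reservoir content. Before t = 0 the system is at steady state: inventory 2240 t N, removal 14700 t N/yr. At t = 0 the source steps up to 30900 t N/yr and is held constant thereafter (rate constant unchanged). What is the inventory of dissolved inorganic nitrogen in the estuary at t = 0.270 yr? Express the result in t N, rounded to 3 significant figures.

Residence time τ = M₀/F₀ = 0.1524 yr. The eventual steady state is M_∞ = M₀·(F₁/F₀) = 2240 × 30900/14700 = 4708.6 t N.
The anomaly ΔM(t) = M(t) − M_∞ decays as ΔM₀·e^(−t/τ) with ΔM₀ = 2240 − 4708.6 = −2469 t N.
At t = 0.270 yr, e^(−t/τ) = e^(−1.772) = 0.1700, so ΔM = −419.7 t N and M = 4708.6 − 419.7 = 4288.9 t N.

4290 t N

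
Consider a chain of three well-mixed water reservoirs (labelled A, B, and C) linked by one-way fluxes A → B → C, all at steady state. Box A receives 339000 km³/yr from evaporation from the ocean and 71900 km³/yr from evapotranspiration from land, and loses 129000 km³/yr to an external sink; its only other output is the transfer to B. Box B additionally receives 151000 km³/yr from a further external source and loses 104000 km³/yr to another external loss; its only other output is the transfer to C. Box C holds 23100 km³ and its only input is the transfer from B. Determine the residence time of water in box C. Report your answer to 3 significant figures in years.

0.0702 yr

Box A: F(A→B) = (339000 + 71900) − 129000 = 281900 km³/yr.
Box B: F(B→C) = (281900 + 151000) − 104000 = 328900 km³/yr.
Box C throughput = its input = 328900 km³/yr; τ = 23100 / 328900 = 0.07023 yr.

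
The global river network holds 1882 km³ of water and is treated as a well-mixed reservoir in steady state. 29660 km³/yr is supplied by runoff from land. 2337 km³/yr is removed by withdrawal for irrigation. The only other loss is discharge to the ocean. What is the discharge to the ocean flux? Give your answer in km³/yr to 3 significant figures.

27300 km³/yr

At steady state ΣF_in = ΣF_out.
ΣF_in = 29660 km³/yr.
Discharge to the ocean flux = ΣF_in − (2337) = 29660 − 2337 = 27320 km³/yr.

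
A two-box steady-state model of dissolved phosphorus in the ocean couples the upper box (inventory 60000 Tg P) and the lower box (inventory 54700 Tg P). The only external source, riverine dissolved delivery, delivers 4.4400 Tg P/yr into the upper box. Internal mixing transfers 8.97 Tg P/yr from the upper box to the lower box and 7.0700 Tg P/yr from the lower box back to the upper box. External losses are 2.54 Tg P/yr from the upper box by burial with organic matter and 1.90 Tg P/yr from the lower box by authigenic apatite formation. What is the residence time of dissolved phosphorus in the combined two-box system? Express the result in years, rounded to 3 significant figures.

25800 yr

Residence time in the combined system uses the total inventory and the total *external* removal — internal exchanges between the two boxes cancel.
M_total = 60000 + 54700 = 114700 Tg P.
ΣF_external_out = 2.54 + 1.90 = 4.4400 Tg P/yr.
τ = M_total / ΣF_ext = 114700 / 4.4400 = 25830 yr.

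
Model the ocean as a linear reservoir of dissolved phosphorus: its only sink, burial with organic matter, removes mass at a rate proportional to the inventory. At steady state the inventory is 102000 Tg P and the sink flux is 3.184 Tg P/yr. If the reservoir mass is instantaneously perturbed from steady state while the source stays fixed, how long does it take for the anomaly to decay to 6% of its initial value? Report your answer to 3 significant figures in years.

90100 yr

For a linear reservoir the anomaly decays as exp(−t/τ) with τ = M/F = 102000/3.184 = 32040 yr.
exp(−t/τ) = 0.06 ⇒ t = −τ ln(0.06) = 32040 × 2.813 = 90130 yr.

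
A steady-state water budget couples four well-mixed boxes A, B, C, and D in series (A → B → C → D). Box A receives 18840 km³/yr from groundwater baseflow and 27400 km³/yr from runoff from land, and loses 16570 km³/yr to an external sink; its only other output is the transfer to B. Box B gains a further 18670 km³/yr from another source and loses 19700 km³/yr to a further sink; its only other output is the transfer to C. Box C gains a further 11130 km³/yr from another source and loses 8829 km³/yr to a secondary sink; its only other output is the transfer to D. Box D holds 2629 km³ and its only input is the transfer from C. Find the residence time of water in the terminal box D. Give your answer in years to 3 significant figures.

Box A: F(A→B) = (18840 + 27400) − 16570 = 29670 km³/yr.
Box B: F(B→C) = (29670 + 18670) − 19700 = 28640 km³/yr.
Box C: F(C→D) = (28640 + 11130) − 8829 = 30941 km³/yr.
Box D throughput = its input = 30941 km³/yr; τ = 2629 / 30941 = 0.08497 yr.

0.0850 yr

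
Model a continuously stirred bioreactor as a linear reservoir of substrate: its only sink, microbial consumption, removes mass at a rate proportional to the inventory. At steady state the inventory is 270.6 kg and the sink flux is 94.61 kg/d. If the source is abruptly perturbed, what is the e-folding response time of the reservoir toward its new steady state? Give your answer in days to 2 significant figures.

For a linear reservoir the response time equals the residence time τ = M/F.
τ = 270.6 / 94.61 = 2.860 d.

2.9 d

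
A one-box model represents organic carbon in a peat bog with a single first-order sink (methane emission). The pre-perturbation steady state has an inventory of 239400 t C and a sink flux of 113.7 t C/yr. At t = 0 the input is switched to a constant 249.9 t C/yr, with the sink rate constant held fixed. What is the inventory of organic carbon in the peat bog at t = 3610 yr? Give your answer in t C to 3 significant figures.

The sink rate constant is k = F₀/M₀ = 113.7/239400 = 0.0004749 yr⁻¹.
Solving dM/dt = F₁ − kM with M(0) = M₀ gives M(t) = F₁/k + (M₀ − F₁/k)·e^(−kt).
F₁/k = 249.9/0.0004749 = 526170 t C; kt = 0.0004749 × 3610 = 1.715, e^(−kt) = 0.1800.
M(3610) = 526170 + (239400 − 526170) × 0.1800 = 526170 − 51630 = 474540 t C.

475000 t C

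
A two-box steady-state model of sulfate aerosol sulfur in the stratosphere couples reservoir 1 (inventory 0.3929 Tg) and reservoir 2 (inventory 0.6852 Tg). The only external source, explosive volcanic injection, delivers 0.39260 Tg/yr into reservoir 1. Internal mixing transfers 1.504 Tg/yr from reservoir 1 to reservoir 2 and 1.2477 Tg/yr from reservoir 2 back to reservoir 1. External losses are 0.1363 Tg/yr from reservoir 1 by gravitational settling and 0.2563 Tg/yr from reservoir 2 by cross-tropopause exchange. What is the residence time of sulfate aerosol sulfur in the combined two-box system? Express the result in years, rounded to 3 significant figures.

Residence time in the combined system uses the total inventory and the total *external* removal — internal exchanges between the two boxes cancel.
M_total = 0.3929 + 0.6852 = 1.0781 Tg.
ΣF_external_out = 0.1363 + 0.2563 = 0.39260 Tg/yr.
τ = M_total / ΣF_ext = 1.0781 / 0.39260 = 2.746 yr.

2.75 yr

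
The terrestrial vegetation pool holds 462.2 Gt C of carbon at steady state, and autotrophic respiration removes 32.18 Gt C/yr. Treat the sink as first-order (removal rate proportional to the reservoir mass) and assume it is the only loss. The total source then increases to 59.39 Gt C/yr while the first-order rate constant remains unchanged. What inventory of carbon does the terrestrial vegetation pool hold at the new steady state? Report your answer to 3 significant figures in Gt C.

853 Gt C

Rate constant k = F/M = 32.18 / 462.2 = 0.06962 yr⁻¹.
At the new steady state, source = k·M_new ⇒ M_new = 59.39 / 0.06962 = 853.0 Gt C.
(Equivalently M_new = M × F_new/F_old = 462.2 × 59.39/32.18.)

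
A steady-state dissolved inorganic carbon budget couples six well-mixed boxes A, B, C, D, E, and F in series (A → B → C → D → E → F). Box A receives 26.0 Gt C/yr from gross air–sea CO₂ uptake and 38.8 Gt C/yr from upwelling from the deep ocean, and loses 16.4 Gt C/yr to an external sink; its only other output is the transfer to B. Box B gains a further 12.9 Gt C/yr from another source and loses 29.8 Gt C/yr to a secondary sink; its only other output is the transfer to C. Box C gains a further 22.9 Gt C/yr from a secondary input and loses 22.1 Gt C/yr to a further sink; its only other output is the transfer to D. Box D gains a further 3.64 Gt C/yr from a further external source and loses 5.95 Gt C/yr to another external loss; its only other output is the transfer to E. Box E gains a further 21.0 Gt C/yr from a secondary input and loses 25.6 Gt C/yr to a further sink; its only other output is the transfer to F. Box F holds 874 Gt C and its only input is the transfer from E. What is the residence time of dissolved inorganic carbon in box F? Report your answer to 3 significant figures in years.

34.4 yr

Box A: F(A→B) = (26.0 + 38.8) − 16.4 = 48.400 Gt C/yr.
Box B: F(B→C) = (48.400 + 12.9) − 29.8 = 31.500 Gt C/yr.
Box C: F(C→D) = (31.500 + 22.9) − 22.1 = 32.300 Gt C/yr.
Box D: F(D→E) = (32.300 + 3.64) − 5.95 = 29.990 Gt C/yr.
Box E: F(E→F) = (29.990 + 21.0) − 25.6 = 25.390 Gt C/yr.
Box F throughput = its input = 25.390 Gt C/yr; τ = 874 / 25.390 = 34.42 yr.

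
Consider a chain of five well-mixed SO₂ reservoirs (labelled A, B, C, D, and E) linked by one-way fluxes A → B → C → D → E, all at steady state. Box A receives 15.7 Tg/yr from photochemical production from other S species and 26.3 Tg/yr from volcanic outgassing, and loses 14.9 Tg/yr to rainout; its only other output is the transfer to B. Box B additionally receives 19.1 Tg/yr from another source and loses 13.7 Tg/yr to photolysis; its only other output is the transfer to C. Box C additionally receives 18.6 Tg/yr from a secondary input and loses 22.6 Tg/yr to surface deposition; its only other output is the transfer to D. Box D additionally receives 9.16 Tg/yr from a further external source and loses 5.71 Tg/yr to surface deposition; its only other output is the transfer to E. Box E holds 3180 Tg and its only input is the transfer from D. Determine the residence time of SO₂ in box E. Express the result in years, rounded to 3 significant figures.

Box A: F(A→B) = (15.7 + 26.3) − 14.9 = 27.100 Tg/yr.
Box B: F(B→C) = (27.100 + 19.1) − 13.7 = 32.500 Tg/yr.
Box C: F(C→D) = (32.500 + 18.6) − 22.6 = 28.500 Tg/yr.
Box D: F(D→E) = (28.500 + 9.16) − 5.71 = 31.950 Tg/yr.
Box E throughput = its input = 31.950 Tg/yr; τ = 3180 / 31.950 = 99.53 yr.

99.5 yr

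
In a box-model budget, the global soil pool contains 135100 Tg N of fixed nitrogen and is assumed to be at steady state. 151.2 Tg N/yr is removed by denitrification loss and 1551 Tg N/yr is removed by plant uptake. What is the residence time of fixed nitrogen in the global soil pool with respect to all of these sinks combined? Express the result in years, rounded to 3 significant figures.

79.4 yr

Total removal flux = 151.2 + 1551 = 1702.2 Tg N/yr.
τ = M / ΣF_out = 135100 / 1702.2 = 79.37 yr.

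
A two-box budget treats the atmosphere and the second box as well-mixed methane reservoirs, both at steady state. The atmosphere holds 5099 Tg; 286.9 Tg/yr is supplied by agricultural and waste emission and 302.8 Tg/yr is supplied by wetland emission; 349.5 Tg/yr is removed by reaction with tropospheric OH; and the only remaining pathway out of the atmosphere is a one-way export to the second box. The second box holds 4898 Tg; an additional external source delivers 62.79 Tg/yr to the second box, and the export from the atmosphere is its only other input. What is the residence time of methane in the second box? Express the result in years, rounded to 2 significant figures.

Balance the atmosphere: ΣF_in = 286.9 + 302.8 = 589.70 Tg/yr.
Export to the second box = ΣF_in − (349.5) = 240.20 Tg/yr.
Total input to the second box = 240.20 + 62.79 = 302.99 Tg/yr; at steady state this equals its total output.
τ = M / F = 4898 / 302.99 = 16.17 yr.

16 yr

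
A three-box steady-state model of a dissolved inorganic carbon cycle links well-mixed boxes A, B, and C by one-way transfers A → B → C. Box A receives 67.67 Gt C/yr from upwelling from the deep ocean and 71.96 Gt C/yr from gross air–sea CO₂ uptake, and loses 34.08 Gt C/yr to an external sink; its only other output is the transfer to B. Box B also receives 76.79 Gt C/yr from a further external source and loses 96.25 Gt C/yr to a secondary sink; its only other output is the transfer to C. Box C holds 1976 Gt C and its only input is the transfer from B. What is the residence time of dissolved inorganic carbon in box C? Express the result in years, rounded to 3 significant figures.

Box A: F(A→B) = (67.67 + 71.96) − 34.08 = 105.55 Gt C/yr.
Box B: F(B→C) = (105.55 + 76.79) − 96.25 = 86.090 Gt C/yr.
Box C throughput = its input = 86.090 Gt C/yr; τ = 1976 / 86.090 = 22.95 yr.

23.0 yr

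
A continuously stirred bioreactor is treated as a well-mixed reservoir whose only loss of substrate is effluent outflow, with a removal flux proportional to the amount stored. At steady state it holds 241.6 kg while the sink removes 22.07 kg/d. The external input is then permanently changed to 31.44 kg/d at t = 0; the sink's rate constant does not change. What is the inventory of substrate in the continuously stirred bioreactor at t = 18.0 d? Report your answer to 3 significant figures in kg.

324 kg

Residence time τ = M₀/F₀ = 10.95 d. The eventual steady state is M_∞ = M₀·(F₁/F₀) = 241.6 × 31.44/22.07 = 344.17 kg.
The anomaly ΔM(t) = M(t) − M_∞ decays as ΔM₀·e^(−t/τ) with ΔM₀ = 241.6 − 344.17 = −102.6 kg.
At t = 18.0 d, e^(−t/τ) = e^(−1.644) = 0.1932, so ΔM = −19.81 kg and M = 344.17 − 19.81 = 324.36 kg.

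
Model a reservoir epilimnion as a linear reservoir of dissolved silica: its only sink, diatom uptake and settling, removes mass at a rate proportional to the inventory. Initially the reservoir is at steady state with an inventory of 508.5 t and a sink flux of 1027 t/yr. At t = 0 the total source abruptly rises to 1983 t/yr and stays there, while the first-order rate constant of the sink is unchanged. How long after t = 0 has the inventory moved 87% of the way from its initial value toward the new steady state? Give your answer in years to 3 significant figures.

1.01 yr

τ = M₀/F₀ = 508.5/1027 = 0.4951 yr.
The remaining gap fraction is e^(−t/τ); 87% covered ⇒ e^(−t/τ) = 0.130.
t = −τ ln(0.130) = 0.4951 × 2.040 = 1.010 yr.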